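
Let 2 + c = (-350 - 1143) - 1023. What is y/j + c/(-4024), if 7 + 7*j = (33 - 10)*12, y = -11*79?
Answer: -11900325/541228 ≈ -21.988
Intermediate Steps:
c = -2518 (c = -2 + ((-350 - 1143) - 1023) = -2 + (-1493 - 1023) = -2 - 2516 = -2518)
y = -869
j = 269/7 (j = -1 + ((33 - 10)*12)/7 = -1 + (23*12)/7 = -1 + (1/7)*276 = -1 + 276/7 = 269/7 ≈ 38.429)
y/j + c/(-4024) = -869/269/7 - 2518/(-4024) = -869*7/269 - 2518*(-1/4024) = -6083/269 + 1259/2012 = -11900325/541228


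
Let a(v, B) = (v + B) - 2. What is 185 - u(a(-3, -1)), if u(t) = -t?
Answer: 179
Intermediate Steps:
a(v, B) = -2 + B + v (a(v, B) = (B + v) - 2 = -2 + B + v)
185 - u(a(-3, -1)) = 185 - (-1)*(-2 - 1 - 3) = 185 - (-1)*(-6) = 185 - 1*6 = 185 - 6 = 179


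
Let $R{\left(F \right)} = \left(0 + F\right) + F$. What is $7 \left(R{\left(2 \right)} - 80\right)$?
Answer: $-532$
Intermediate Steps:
$R{\left(F \right)} = 2 F$ ($R{\left(F \right)} = F + F = 2 F$)
$7 \left(R{\left(2 \right)} - 80\right) = 7 \left(2 \cdot 2 - 80\right) = 7 \left(4 - 80\right) = 7 \left(-76\right) = -532$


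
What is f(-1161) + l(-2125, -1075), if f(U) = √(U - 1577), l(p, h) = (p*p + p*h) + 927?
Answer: 6800927 + 37*I*√2 ≈ 6.8009e+6 + 52.326*I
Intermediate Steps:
l(p, h) = 927 + p² + h*p (l(p, h) = (p² + h*p) + 927 = 927 + p² + h*p)
f(U) = √(-1577 + U)
f(-1161) + l(-2125, -1075) = √(-1577 - 1161) + (927 + (-2125)² - 1075*(-2125)) = √(-2738) + (927 + 4515625 + 2284375) = 37*I*√2 + 6800927 = 6800927 + 37*I*√2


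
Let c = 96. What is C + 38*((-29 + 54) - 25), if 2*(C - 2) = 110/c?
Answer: 247/96 ≈ 2.5729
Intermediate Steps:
C = 247/96 (C = 2 + (110/96)/2 = 2 + (110*(1/96))/2 = 2 + (1/2)*(55/48) = 2 + 55/96 = 247/96 ≈ 2.5729)
C + 38*((-29 + 54) - 25) = 247/96 + 38*((-29 + 54) - 25) = 247/96 + 38*(25 - 25) = 247/96 + 38*0 = 247/96 + 0 = 247/96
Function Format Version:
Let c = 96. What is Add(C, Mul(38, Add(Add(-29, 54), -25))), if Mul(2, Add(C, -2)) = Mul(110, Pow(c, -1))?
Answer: Rational(247, 96) ≈ 2.5729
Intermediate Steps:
C = Rational(247, 96) (C = Add(2, Mul(Rational(1, 2), Mul(110, Pow(96, -1)))) = Add(2, Mul(Rational(1, 2), Mul(110, Rational(1, 96)))) = Add(2, Mul(Rational(1, 2), Rational(55, 48))) = Add(2, Rational(55, 96)) = Rational(247, 96) ≈ 2.5729)
Add(C, Mul(38, Add(Add(-29, 54), -25))) = Add(Rational(247, 96), Mul(38, Add(Add(-29, 54), -25))) = Add(Rational(247, 96), Mul(38, Add(25, -25))) = Add(Rational(247, 96), Mul(38, 0)) = Add(Rational(247, 96), 0) = Rational(247, 96)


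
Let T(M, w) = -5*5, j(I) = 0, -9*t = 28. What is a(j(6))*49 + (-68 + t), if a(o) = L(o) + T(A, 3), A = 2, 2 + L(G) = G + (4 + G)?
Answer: -10783/9 ≈ -1198.1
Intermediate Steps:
t = -28/9 (t = -⅑*28 = -28/9 ≈ -3.1111)
L(G) = 2 + 2*G (L(G) = -2 + (G + (4 + G)) = -2 + (4 + 2*G) = 2 + 2*G)
T(M, w) = -25
a(o) = -23 + 2*o (a(o) = (2 + 2*o) - 25 = -23 + 2*o)
a(j(6))*49 + (-68 + t) = (-23 + 2*0)*49 + (-68 - 28/9) = (-23 + 0)*49 - 640/9 = -23*49 - 640/9 = -1127 - 640/9 = -10783/9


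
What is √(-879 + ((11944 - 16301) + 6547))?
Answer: √1311 ≈ 36.208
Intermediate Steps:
√(-879 + ((11944 - 16301) + 6547)) = √(-879 + (-4357 + 6547)) = √(-879 + 2190) = √1311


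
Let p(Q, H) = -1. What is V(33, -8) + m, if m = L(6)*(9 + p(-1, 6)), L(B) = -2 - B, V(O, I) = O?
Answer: -31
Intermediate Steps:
m = -64 (m = (-2 - 1*6)*(9 - 1) = (-2 - 6)*8 = -8*8 = -64)
V(33, -8) + m = 33 - 64 = -31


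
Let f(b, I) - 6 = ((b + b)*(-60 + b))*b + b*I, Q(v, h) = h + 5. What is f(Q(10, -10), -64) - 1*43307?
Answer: -46231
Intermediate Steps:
Q(v, h) = 5 + h
f(b, I) = 6 + I*b + 2*b**2*(-60 + b) (f(b, I) = 6 + (((b + b)*(-60 + b))*b + b*I) = 6 + (((2*b)*(-60 + b))*b + I*b) = 6 + ((2*b*(-60 + b))*b + I*b) = 6 + (2*b**2*(-60 + b) + I*b) = 6 + (I*b + 2*b**2*(-60 + b)) = 6 + I*b + 2*b**2*(-60 + b))
f(Q(10, -10), -64) - 1*43307 = (6 - 120*(5 - 10)**2 + 2*(5 - 10)**3 - 64*(5 - 10)) - 1*43307 = (6 - 120*(-5)**2 + 2*(-5)**3 - 64*(-5)) - 43307 = (6 - 120*25 + 2*(-125) + 320) - 43307 = (6 - 3000 - 250 + 320) - 43307 = -2924 - 43307 = -46231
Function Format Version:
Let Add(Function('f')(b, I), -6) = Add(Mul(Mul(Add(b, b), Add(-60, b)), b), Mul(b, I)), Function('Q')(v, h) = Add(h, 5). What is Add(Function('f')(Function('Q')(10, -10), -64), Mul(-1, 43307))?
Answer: -46231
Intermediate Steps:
Function('Q')(v, h) = Add(5, h)
Function('f')(b, I) = Add(6, Mul(I, b), Mul(2, Pow(b, 2), Add(-60, b))) (Function('f')(b, I) = Add(6, Add(Mul(Mul(Add(b, b), Add(-60, b)), b), Mul(b, I))) = Add(6, Add(Mul(Mul(Mul(2, b), Add(-60, b)), b), Mul(I, b))) = Add(6, Add(Mul(Mul(2, b, Add(-60, b)), b), Mul(I, b))) = Add(6, Add(Mul(2, Pow(b, 2), Add(-60, b)), Mul(I, b))) = Add(6, Add(Mul(I, b), Mul(2, Pow(b, 2), Add(-60, b)))) = Add(6, Mul(I, b), Mul(2, Pow(b, 2), Add(-60, b))))
Add(Function('f')(Function('Q')(10, -10), -64), Mul(-1, 43307)) = Add(Add(6, Mul(-120, Pow(Add(5, -10), 2)), Mul(2, Pow(Add(5, -10), 3)), Mul(-64, Add(5, -10))), Mul(-1, 43307)) = Add(Add(6, Mul(-120, Pow(-5, 2)), Mul(2, Pow(-5, 3)), Mul(-64, -5)), -43307) = Add(Add(6, Mul(-120, 25), Mul(2, -125), 320), -43307) = Add(Add(6, -3000, -250, 320), -43307) = Add(-2924, -43307) = -46231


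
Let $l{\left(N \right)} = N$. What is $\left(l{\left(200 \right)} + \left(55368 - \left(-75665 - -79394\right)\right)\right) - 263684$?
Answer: $-211845$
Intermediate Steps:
$\left(l{\left(200 \right)} + \left(55368 - \left(-75665 - -79394\right)\right)\right) - 263684 = \left(200 + \left(55368 - \left(-75665 - -79394\right)\right)\right) - 263684 = \left(200 + \left(55368 - \left(-75665 + 79394\right)\right)\right) - 263684 = \left(200 + \left(55368 - 3729\right)\right) - 263684 = \left(200 + 51639\right) - 263684 = 51839 - 263684 = -211845$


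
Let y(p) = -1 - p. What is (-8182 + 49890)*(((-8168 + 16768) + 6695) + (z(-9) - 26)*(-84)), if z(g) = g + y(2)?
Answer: 771055796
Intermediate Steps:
z(g) = -3 + g (z(g) = g + (-1 - 1*2) = g + (-1 - 2) = g - 3 = -3 + g)
(-8182 + 49890)*(((-8168 + 16768) + 6695) + (z(-9) - 26)*(-84)) = (-8182 + 49890)*(((-8168 + 16768) + 6695) + ((-3 - 9) - 26)*(-84)) = 41708*((8600 + 6695) + (-12 - 26)*(-84)) = 41708*(15295 - 38*(-84)) = 41708*(15295 + 3192) = 41708*18487 = 771055796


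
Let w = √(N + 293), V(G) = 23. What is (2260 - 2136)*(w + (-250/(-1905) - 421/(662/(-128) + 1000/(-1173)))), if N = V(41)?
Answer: 1495965390728/172312203 + 248*√79 ≈ 10886.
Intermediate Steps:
N = 23
w = 2*√79 (w = √(23 + 293) = √316 = 2*√79 ≈ 17.776)
(2260 - 2136)*(w + (-250/(-1905) - 421/(662/(-128) + 1000/(-1173)))) = (2260 - 2136)*(2*√79 + (-250/(-1905) - 421/(662/(-128) + 1000/(-1173)))) = 124*(2*√79 + (-250*(-1/1905) - 421/(662*(-1/128) + 1000*(-1/1173)))) = 124*(2*√79 + (50/381 - 421/(-331/64 - 1000/1173))) = 124*(2*√79 + (50/381 - 421/(-452263/75072))) = 124*(2*√79 + (50/381 - 421*(-75072/452263))) = 124*(2*√79 + (50/381 + 31605312/452263)) = 124*(2*√79 + 12064237022/172312203) = 124*(12064237022/172312203 + 2*√79) = 1495965390728/172312203 + 248*√79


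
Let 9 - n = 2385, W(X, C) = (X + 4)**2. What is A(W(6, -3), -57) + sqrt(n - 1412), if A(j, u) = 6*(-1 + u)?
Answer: -348 + 2*I*sqrt(947) ≈ -348.0 + 61.547*I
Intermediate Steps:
W(X, C) = (4 + X)**2
n = -2376 (n = 9 - 1*2385 = 9 - 2385 = -2376)
A(j, u) = -6 + 6*u
A(W(6, -3), -57) + sqrt(n - 1412) = (-6 + 6*(-57)) + sqrt(-2376 - 1412) = (-6 - 342) + sqrt(-3788) = -348 + 2*I*sqrt(947)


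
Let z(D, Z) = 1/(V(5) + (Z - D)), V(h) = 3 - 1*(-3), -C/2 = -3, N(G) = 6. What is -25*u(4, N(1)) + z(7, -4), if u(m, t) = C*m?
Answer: -3001/5 ≈ -600.20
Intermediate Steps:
C = 6 (C = -2*(-3) = 6)
V(h) = 6 (V(h) = 3 + 3 = 6)
z(D, Z) = 1/(6 + Z - D) (z(D, Z) = 1/(6 + (Z - D)) = 1/(6 + Z - D))
u(m, t) = 6*m
-25*u(4, N(1)) + z(7, -4) = -150*4 + 1/(6 - 4 - 1*7) = -25*24 + 1/(6 - 4 - 7) = -600 + 1/(-5) = -600 - ⅕ = -3001/5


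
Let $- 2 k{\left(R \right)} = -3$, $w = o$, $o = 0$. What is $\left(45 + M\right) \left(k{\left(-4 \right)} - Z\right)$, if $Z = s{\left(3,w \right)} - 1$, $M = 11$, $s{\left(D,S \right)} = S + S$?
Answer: $140$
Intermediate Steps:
$w = 0$
$s{\left(D,S \right)} = 2 S$
$k{\left(R \right)} = \frac{3}{2}$ ($k{\left(R \right)} = \left(- \frac{1}{2}\right) \left(-3\right) = \frac{3}{2}$)
$Z = -1$ ($Z = 2 \cdot 0 - 1 = 0 - 1 = -1$)
$\left(45 + M\right) \left(k{\left(-4 \right)} - Z\right) = \left(45 + 11\right) \left(\frac{3}{2} - -1\right) = 56 \left(\frac{3}{2} + 1\right) = 56 \cdot \frac{5}{2} = 140$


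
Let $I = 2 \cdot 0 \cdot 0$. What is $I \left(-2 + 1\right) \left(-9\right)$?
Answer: $0$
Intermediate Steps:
$I = 0$ ($I = 0 \cdot 0 = 0$)
$I \left(-2 + 1\right) \left(-9\right) = 0 \left(-2 + 1\right) \left(-9\right) = 0 \left(-1\right) \left(-9\right) = 0 \left(-9\right) = 0$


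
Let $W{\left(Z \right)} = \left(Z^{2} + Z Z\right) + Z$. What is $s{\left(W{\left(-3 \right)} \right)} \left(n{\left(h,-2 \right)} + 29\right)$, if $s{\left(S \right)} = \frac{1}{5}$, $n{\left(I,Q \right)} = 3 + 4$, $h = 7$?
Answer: $\frac{36}{5} \approx 7.2$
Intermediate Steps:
$W{\left(Z \right)} = Z + 2 Z^{2}$ ($W{\left(Z \right)} = \left(Z^{2} + Z^{2}\right) + Z = 2 Z^{2} + Z = Z + 2 Z^{2}$)
$n{\left(I,Q \right)} = 7$
$s{\left(S \right)} = \frac{1}{5}$
$s{\left(W{\left(-3 \right)} \right)} \left(n{\left(h,-2 \right)} + 29\right) = \frac{7 + 29}{5} = \frac{1}{5} \cdot 36 = \frac{36}{5}$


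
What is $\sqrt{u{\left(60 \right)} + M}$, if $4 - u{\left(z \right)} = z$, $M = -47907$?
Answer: $i \sqrt{47963} \approx 219.0 i$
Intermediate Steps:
$u{\left(z \right)} = 4 - z$
$\sqrt{u{\left(60 \right)} + M} = \sqrt{\left(4 - 60\right) - 47907} = \sqrt{-56 - 47907} = \sqrt{-47963} = i \sqrt{47963}$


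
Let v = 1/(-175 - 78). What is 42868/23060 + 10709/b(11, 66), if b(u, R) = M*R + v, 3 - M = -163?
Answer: 45325657044/15979813255 ≈ 2.8364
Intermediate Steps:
v = -1/253 (v = 1/(-253) = -1/253 ≈ -0.0039526)
M = 166 (M = 3 - 1*(-163) = 3 + 163 = 166)
b(u, R) = -1/253 + 166*R (b(u, R) = 166*R - 1/253 = -1/253 + 166*R)
42868/23060 + 10709/b(11, 66) = 42868/23060 + 10709/(-1/253 + 166*66) = 42868*(1/23060) + 10709/(-1/253 + 10956) = 10717/5765 + 10709/(2771867/253) = 10717/5765 + 10709*(253/2771867) = 10717/5765 + 2709377/2771867 = 45325657044/15979813255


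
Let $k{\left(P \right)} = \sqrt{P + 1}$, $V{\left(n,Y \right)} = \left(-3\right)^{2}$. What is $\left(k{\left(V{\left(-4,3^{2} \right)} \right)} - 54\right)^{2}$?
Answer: $\left(54 - \sqrt{10}\right)^{2} \approx 2584.5$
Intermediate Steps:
$V{\left(n,Y \right)} = 9$
$k{\left(P \right)} = \sqrt{1 + P}$
$\left(k{\left(V{\left(-4,3^{2} \right)} \right)} - 54\right)^{2} = \left(\sqrt{1 + 9} - 54\right)^{2} = \left(\sqrt{10} - 54\right)^{2} = \left(-54 + \sqrt{10}\right)^{2}$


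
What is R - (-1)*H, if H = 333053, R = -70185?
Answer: 262868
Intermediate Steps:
R - (-1)*H = -70185 - (-1)*333053 = -70185 - 1*(-333053) = -70185 + 333053 = 262868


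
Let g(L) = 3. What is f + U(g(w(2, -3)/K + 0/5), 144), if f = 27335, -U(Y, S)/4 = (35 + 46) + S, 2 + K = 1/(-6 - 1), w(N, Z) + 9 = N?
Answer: 26435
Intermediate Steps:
w(N, Z) = -9 + N
K = -15/7 (K = -2 + 1/(-6 - 1) = -2 + 1/(-7) = -2 - ⅐ = -15/7 ≈ -2.1429)
U(Y, S) = -324 - 4*S (U(Y, S) = -4*((35 + 46) + S) = -4*(81 + S) = -324 - 4*S)
f + U(g(w(2, -3)/K + 0/5), 144) = 27335 + (-324 - 4*144) = 27335 + (-324 - 576) = 27335 - 900 = 26435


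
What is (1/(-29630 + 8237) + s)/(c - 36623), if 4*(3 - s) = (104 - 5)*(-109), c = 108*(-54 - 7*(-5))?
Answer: -9244343/132379884 ≈ -0.069832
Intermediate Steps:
c = -2052 (c = 108*(-54 + 35) = 108*(-19) = -2052)
s = 10803/4 (s = 3 - (104 - 5)*(-109)/4 = 3 - 99*(-109)/4 = 3 - ¼*(-10791) = 3 + 10791/4 = 10803/4 ≈ 2700.8)
(1/(-29630 + 8237) + s)/(c - 36623) = (1/(-29630 + 8237) + 10803/4)/(-2052 - 36623) = (1/(-21393) + 10803/4)/(-38675) = (-1/21393 + 10803/4)*(-1/38675) = (231108575/85572)*(-1/38675) = -9244343/132379884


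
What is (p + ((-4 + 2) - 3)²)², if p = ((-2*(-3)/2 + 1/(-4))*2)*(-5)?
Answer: 25/4 ≈ 6.2500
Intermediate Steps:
p = -55/2 (p = ((6*(½) + 1*(-¼))*2)*(-5) = ((3 - ¼)*2)*(-5) = ((11/4)*2)*(-5) = (11/2)*(-5) = -55/2 ≈ -27.500)
(p + ((-4 + 2) - 3)²)² = (-55/2 + ((-4 + 2) - 3)²)² = (-55/2 + (-2 - 3)²)² = (-55/2 + (-5)²)² = (-55/2 + 25)² = (-5/2)² = 25/4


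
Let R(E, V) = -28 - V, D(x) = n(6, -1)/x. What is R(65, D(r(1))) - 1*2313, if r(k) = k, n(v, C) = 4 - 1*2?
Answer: -2343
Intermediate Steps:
n(v, C) = 2 (n(v, C) = 4 - 2 = 2)
D(x) = 2/x
R(65, D(r(1))) - 1*2313 = (-28 - 2/1) - 1*2313 = (-28 - 2) - 2313 = -30 - 2313 = -2343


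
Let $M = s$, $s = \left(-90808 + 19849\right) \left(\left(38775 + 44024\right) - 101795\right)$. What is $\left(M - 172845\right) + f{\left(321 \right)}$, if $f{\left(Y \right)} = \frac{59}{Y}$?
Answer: $\frac{432632346458}{321} \approx 1.3478 \cdot 10^{9}$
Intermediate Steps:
$s = 1347937164$ ($s = - 70959 \left(82799 - 101795\right) = \left(-70959\right) \left(-18996\right) = 1347937164$)
$M = 1347937164$
$\left(M - 172845\right) + f{\left(321 \right)} = \left(1347937164 - 172845\right) + \frac{59}{321} = 1347764319 + 59 \cdot \frac{1}{321} = 1347764319 + \frac{59}{321} = \frac{432632346458}{321}$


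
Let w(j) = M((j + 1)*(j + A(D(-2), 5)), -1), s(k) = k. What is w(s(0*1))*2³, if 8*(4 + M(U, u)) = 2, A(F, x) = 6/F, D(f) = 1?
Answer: -30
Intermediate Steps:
M(U, u) = -15/4 (M(U, u) = -4 + (⅛)*2 = -4 + ¼ = -15/4)
w(j) = -15/4
w(s(0*1))*2³ = -15/4*2³ = -15/4*8 = -30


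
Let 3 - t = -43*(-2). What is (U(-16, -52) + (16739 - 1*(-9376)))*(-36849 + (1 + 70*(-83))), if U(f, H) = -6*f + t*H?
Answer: -1302220766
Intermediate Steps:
t = -83 (t = 3 - (-43)*(-2) = 3 - 1*86 = 3 - 86 = -83)
U(f, H) = -83*H - 6*f (U(f, H) = -6*f - 83*H = -83*H - 6*f)
(U(-16, -52) + (16739 - 1*(-9376)))*(-36849 + (1 + 70*(-83))) = ((-83*(-52) - 6*(-16)) + (16739 - 1*(-9376)))*(-36849 + (1 + 70*(-83))) = ((4316 + 96) + (16739 + 9376))*(-36849 + (1 - 5810)) = (4412 + 26115)*(-36849 - 5809) = 30527*(-42658) = -1302220766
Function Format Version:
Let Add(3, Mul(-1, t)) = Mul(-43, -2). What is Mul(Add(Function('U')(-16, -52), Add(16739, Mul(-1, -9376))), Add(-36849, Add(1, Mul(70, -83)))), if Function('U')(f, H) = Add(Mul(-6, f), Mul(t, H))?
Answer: -1302220766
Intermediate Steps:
t = -83 (t = Add(3, Mul(-1, Mul(-43, -2))) = Add(3, Mul(-1, 86)) = Add(3, -86) = -83)
Function('U')(f, H) = Add(Mul(-83, H), Mul(-6, f)) (Function('U')(f, H) = Add(Mul(-6, f), Mul(-83, H)) = Add(Mul(-83, H), Mul(-6, f)))
Mul(Add(Function('U')(-16, -52), Add(16739, Mul(-1, -9376))), Add(-36849, Add(1, Mul(70, -83)))) = Mul(Add(Add(Mul(-83, -52), Mul(-6, -16)), Add(16739, Mul(-1, -9376))), Add(-36849, Add(1, Mul(70, -83)))) = Mul(Add(Add(4316, 96), Add(16739, 9376)), Add(-36849, Add(1, -5810))) = Mul(Add(4412, 26115), Add(-36849, -5809)) = Mul(30527, -42658) = -1302220766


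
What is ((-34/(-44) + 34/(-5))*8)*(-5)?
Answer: 2652/11 ≈ 241.09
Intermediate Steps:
((-34/(-44) + 34/(-5))*8)*(-5) = ((-34*(-1/44) + 34*(-⅕))*8)*(-5) = ((17/22 - 34/5)*8)*(-5) = -663/110*8*(-5) = -2652/55*(-5) = 2652/11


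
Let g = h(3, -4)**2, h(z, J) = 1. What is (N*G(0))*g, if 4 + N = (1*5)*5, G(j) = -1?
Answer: -21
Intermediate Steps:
N = 21 (N = -4 + (1*5)*5 = -4 + 5*5 = -4 + 25 = 21)
g = 1 (g = 1**2 = 1)
(N*G(0))*g = (21*(-1))*1 = -21*1 = -21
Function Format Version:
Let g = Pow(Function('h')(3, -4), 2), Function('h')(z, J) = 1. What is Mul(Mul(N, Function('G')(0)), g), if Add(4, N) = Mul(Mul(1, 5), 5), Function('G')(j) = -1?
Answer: -21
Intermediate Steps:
N = 21 (N = Add(-4, Mul(Mul(1, 5), 5)) = Add(-4, Mul(5, 5)) = Add(-4, 25) = 21)
g = 1 (g = Pow(1, 2) = 1)
Mul(Mul(N, Function('G')(0)), g) = Mul(Mul(21, -1), 1) = Mul(-21, 1) = -21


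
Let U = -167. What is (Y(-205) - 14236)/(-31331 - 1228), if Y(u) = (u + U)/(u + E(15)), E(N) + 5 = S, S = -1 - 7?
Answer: 1551538/3548931 ≈ 0.43718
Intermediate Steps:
S = -8
E(N) = -13 (E(N) = -5 - 8 = -13)
Y(u) = (-167 + u)/(-13 + u) (Y(u) = (u - 167)/(u - 13) = (-167 + u)/(-13 + u))
(Y(-205) - 14236)/(-31331 - 1228) = ((-167 - 205)/(-13 - 205) - 14236)/(-31331 - 1228) = (-372/(-218) - 14236)/(-32559) = (-1/218*(-372) - 14236)*(-1/32559) = (186/109 - 14236)*(-1/32559) = -1551538/109*(-1/32559) = 1551538/3548931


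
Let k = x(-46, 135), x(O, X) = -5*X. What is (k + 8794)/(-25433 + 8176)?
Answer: -8119/17257 ≈ -0.47048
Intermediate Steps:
k = -675 (k = -5*135 = -675)
(k + 8794)/(-25433 + 8176) = (-675 + 8794)/(-25433 + 8176) = 8119/(-17257) = 8119*(-1/17257) = -8119/17257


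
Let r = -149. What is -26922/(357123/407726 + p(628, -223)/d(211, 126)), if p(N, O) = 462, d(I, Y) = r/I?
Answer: 545181035476/13230911535 ≈ 41.205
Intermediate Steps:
d(I, Y) = -149/I
-26922/(357123/407726 + p(628, -223)/d(211, 126)) = -26922/(357123/407726 + 462/((-149/211))) = -26922/(357123*(1/407726) + 462/((-149*1/211))) = -26922/(357123/407726 + 462/(-149/211)) = -26922/(357123/407726 + 462*(-211/149)) = -26922/(357123/407726 - 97482/149) = -26922/(-39692734605/60751174) = -26922*(-60751174/39692734605) = 545181035476/13230911535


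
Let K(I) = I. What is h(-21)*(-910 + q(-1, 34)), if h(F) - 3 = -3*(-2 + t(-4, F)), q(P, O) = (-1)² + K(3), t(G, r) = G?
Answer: -19026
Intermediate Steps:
q(P, O) = 4 (q(P, O) = (-1)² + 3 = 1 + 3 = 4)
h(F) = 21 (h(F) = 3 - 3*(-2 - 4) = 3 - 3*(-6) = 3 + 18 = 21)
h(-21)*(-910 + q(-1, 34)) = 21*(-910 + 4) = 21*(-906) = -19026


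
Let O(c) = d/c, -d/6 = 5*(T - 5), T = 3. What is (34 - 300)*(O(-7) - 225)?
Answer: 62130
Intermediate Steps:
d = 60 (d = -30*(3 - 5) = -30*(-2) = -6*(-10) = 60)
O(c) = 60/c
(34 - 300)*(O(-7) - 225) = (34 - 300)*(60/(-7) - 225) = -266*(60*(-⅐) - 225) = -266*(-60/7 - 225) = -266*(-1635/7) = 62130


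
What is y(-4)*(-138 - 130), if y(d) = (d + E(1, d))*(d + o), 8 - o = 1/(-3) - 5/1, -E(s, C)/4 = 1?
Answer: 60032/3 ≈ 20011.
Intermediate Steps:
E(s, C) = -4 (E(s, C) = -4*1 = -4)
o = 40/3 (o = 8 - (1/(-3) - 5/1) = 8 - (1*(-⅓) - 5*1) = 8 - (-⅓ - 5) = 8 - 1*(-16/3) = 8 + 16/3 = 40/3 ≈ 13.333)
y(d) = (-4 + d)*(40/3 + d) (y(d) = (d - 4)*(d + 40/3) = (-4 + d)*(40/3 + d))
y(-4)*(-138 - 130) = (-160/3 + (-4)² + (28/3)*(-4))*(-138 - 130) = (-160/3 + 16 - 112/3)*(-268) = -224/3*(-268) = 60032/3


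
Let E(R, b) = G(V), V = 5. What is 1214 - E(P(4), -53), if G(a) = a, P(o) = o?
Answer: 1209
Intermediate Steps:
E(R, b) = 5
1214 - E(P(4), -53) = 1214 - 1*5 = 1214 - 5 = 1209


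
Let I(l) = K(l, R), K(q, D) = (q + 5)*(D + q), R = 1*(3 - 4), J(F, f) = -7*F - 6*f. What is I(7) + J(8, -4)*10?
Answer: -248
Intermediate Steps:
R = -1 (R = 1*(-1) = -1)
K(q, D) = (5 + q)*(D + q)
I(l) = -5 + l² + 4*l (I(l) = l² + 5*(-1) + 5*l - l = l² - 5 + 5*l - l = -5 + l² + 4*l)
I(7) + J(8, -4)*10 = (-5 + 7² + 4*7) + (-7*8 - 6*(-4))*10 = (-5 + 49 + 28) + (-56 + 24)*10 = 72 - 32*10 = 72 - 320 = -248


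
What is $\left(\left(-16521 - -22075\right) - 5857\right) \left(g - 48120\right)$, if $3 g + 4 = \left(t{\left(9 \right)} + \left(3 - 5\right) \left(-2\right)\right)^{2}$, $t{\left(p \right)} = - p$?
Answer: $14578239$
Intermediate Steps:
$g = 7$ ($g = - \frac{4}{3} + \frac{\left(\left(-1\right) 9 + \left(3 - 5\right) \left(-2\right)\right)^{2}}{3} = - \frac{4}{3} + \frac{\left(-9 - -4\right)^{2}}{3} = - \frac{4}{3} + \frac{\left(-9 + 4\right)^{2}}{3} = - \frac{4}{3} + \frac{\left(-5\right)^{2}}{3} = - \frac{4}{3} + \frac{1}{3} \cdot 25 = - \frac{4}{3} + \frac{25}{3} = 7$)
$\left(\left(-16521 - -22075\right) - 5857\right) \left(g - 48120\right) = \left(\left(-16521 - -22075\right) - 5857\right) \left(7 - 48120\right) = \left(\left(-16521 + 22075\right) - 5857\right) \left(-48113\right) = \left(5554 - 5857\right) \left(-48113\right) = \left(-303\right) \left(-48113\right) = 14578239$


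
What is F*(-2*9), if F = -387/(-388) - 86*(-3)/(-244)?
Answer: 12771/11834 ≈ 1.0792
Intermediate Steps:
F = -1419/23668 (F = -387*(-1/388) + 258*(-1/244) = 387/388 - 129/122 = -1419/23668 ≈ -0.059954)
F*(-2*9) = -(-1419)*9/11834 = -1419/23668*(-18) = 12771/11834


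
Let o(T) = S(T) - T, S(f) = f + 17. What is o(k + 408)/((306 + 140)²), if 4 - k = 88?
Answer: 17/198916 ≈ 8.5463e-5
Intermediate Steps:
S(f) = 17 + f
k = -84 (k = 4 - 1*88 = 4 - 88 = -84)
o(T) = 17 (o(T) = (17 + T) - T = 17)
o(k + 408)/((306 + 140)²) = 17/((306 + 140)²) = 17/(446²) = 17/198916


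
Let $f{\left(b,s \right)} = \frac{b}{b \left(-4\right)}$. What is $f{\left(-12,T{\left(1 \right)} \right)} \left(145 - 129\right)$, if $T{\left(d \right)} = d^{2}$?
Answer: $-4$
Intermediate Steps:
$f{\left(b,s \right)} = - \frac{1}{4}$ ($f{\left(b,s \right)} = \frac{b}{\left(-4\right) b} = b \left(- \frac{1}{4 b}\right) = - \frac{1}{4}$)
$f{\left(-12,T{\left(1 \right)} \right)} \left(145 - 129\right) = - \frac{145 - 129}{4} = \left(- \frac{1}{4}\right) 16 = -4$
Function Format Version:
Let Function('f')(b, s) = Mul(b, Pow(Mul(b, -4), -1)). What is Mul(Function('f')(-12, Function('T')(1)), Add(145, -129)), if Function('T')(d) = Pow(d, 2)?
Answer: -4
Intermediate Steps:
Function('f')(b, s) = Rational(-1, 4) (Function('f')(b, s) = Mul(b, Pow(Mul(-4, b), -1)) = Mul(b, Mul(Rational(-1, 4), Pow(b, -1))) = Rational(-1, 4))
Mul(Function('f')(-12, Function('T')(1)), Add(145, -129)) = Mul(Rational(-1, 4), Add(145, -129)) = Mul(Rational(-1, 4), 16) = -4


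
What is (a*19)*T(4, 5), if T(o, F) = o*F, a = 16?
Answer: 6080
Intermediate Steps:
T(o, F) = F*o
(a*19)*T(4, 5) = (16*19)*(5*4) = 304*20 = 6080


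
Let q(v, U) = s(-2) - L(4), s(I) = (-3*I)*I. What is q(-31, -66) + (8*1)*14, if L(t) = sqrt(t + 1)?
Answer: 100 - sqrt(5) ≈ 97.764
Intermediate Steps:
s(I) = -3*I**2
L(t) = sqrt(1 + t)
q(v, U) = -12 - sqrt(5) (q(v, U) = -3*(-2)**2 - sqrt(1 + 4) = -3*4 - sqrt(5) = -12 - sqrt(5))
q(-31, -66) + (8*1)*14 = (-12 - sqrt(5)) + (8*1)*14 = (-12 - sqrt(5)) + 8*14 = (-12 - sqrt(5)) + 112 = 100 - sqrt(5)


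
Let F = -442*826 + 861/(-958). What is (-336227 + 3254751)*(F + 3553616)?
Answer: 4457469192673322/479 ≈ 9.3058e+12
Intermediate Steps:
F = -349758997/958 (F = -365092 + 861*(-1/958) = -365092 - 861/958 = -349758997/958 ≈ -3.6509e+5)
(-336227 + 3254751)*(F + 3553616) = (-336227 + 3254751)*(-349758997/958 + 3553616) = 2918524*(3054605131/958) = 4457469192673322/479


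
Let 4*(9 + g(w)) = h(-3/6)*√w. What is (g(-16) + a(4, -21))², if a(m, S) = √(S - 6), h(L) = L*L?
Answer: (-36 + I + 12*I*√3)²/16 ≈ 51.339 - 98.031*I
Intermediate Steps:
h(L) = L²
g(w) = -9 + √w/16 (g(w) = -9 + ((-3/6)²*√w)/4 = -9 + ((-3*⅙)²*√w)/4 = -9 + ((-½)²*√w)/4 = -9 + (√w/4)/4 = -9 + √w/16)
a(m, S) = √(-6 + S)
(g(-16) + a(4, -21))² = ((-9 + √(-16)/16) + √(-6 - 21))² = ((-9 + (4*I)/16) + √(-27))² = ((-9 + I/4) + 3*I*√3)² = (-9 + I/4 + 3*I*√3)²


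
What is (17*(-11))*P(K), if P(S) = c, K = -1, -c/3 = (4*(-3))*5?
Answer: -33660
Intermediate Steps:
c = 180 (c = -3*4*(-3)*5 = -(-36)*5 = -3*(-60) = 180)
P(S) = 180
(17*(-11))*P(K) = (17*(-11))*180 = -187*180 = -33660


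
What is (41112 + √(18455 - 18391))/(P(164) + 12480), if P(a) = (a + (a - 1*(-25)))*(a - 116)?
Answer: 2570/1839 ≈ 1.3975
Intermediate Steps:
P(a) = (-116 + a)*(25 + 2*a) (P(a) = (a + (a + 25))*(-116 + a) = (a + (25 + a))*(-116 + a) = (25 + 2*a)*(-116 + a) = (-116 + a)*(25 + 2*a))
(41112 + √(18455 - 18391))/(P(164) + 12480) = (41112 + √(18455 - 18391))/((-2900 - 207*164 + 2*164²) + 12480) = (41112 + √64)/((-2900 - 33948 + 2*26896) + 12480) = (41112 + 8)/((-2900 - 33948 + 53792) + 12480) = 41120/(16944 + 12480) = 41120/29424 = 41120*(1/29424) = 2570/1839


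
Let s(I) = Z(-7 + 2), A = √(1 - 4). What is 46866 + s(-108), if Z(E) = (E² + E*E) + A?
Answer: 46916 + I*√3 ≈ 46916.0 + 1.732*I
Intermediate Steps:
A = I*√3 (A = √(-3) = I*√3 ≈ 1.732*I)
Z(E) = 2*E² + I*√3 (Z(E) = (E² + E*E) + I*√3 = (E² + E²) + I*√3 = 2*E² + I*√3)
s(I) = 50 + I*√3 (s(I) = 2*(-7 + 2)² + I*√3 = 2*(-5)² + I*√3 = 2*25 + I*√3 = 50 + I*√3)
46866 + s(-108) = 46866 + (50 + I*√3) = 46916 + I*√3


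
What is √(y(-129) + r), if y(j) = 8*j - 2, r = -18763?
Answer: I*√19797 ≈ 140.7*I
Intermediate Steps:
y(j) = -2 + 8*j
√(y(-129) + r) = √((-2 + 8*(-129)) - 18763) = √((-2 - 1032) - 18763) = √(-1034 - 18763) = √(-19797) = I*√19797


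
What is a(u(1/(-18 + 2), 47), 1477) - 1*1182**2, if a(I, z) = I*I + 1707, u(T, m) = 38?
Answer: -1393973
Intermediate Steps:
a(I, z) = 1707 + I**2 (a(I, z) = I**2 + 1707 = 1707 + I**2)
a(u(1/(-18 + 2), 47), 1477) - 1*1182**2 = (1707 + 38**2) - 1*1182**2 = (1707 + 1444) - 1*1397124 = 3151 - 1397124 = -1393973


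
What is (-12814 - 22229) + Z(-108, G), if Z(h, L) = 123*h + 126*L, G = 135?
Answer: -31317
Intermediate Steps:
(-12814 - 22229) + Z(-108, G) = (-12814 - 22229) + (123*(-108) + 126*135) = -35043 + (-13284 + 17010) = -35043 + 3726 = -31317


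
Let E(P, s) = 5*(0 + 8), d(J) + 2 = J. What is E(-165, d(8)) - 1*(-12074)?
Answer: 12114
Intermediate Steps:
d(J) = -2 + J
E(P, s) = 40 (E(P, s) = 5*8 = 40)
E(-165, d(8)) - 1*(-12074) = 40 - 1*(-12074) = 40 + 12074 = 12114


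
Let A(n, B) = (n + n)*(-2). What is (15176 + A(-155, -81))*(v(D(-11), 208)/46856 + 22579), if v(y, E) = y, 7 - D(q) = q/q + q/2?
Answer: 8355780997179/23428 ≈ 3.5666e+8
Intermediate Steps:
D(q) = 6 - q/2 (D(q) = 7 - (q/q + q/2) = 7 - (1 + q*(1/2)) = 7 - (1 + q/2) = 7 + (-1 - q/2) = 6 - q/2)
A(n, B) = -4*n (A(n, B) = (2*n)*(-2) = -4*n)
(15176 + A(-155, -81))*(v(D(-11), 208)/46856 + 22579) = (15176 - 4*(-155))*((6 - 1/2*(-11))/46856 + 22579) = (15176 + 620)*((6 + 11/2)*(1/46856) + 22579) = 15796*((23/2)*(1/46856) + 22579) = 15796*(23/93712 + 22579) = 15796*(2115923271/93712) = 8355780997179/23428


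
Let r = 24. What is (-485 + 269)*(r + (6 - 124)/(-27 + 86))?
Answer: -4752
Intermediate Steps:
(-485 + 269)*(r + (6 - 124)/(-27 + 86)) = (-485 + 269)*(24 + (6 - 124)/(-27 + 86)) = -216*(24 - 118/59) = -216*(24 - 118*1/59) = -216*(24 - 2) = -216*22 = -4752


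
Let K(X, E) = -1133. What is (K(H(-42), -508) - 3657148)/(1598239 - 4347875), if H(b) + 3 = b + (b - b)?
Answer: 3658281/2749636 ≈ 1.3305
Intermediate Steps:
H(b) = -3 + b (H(b) = -3 + (b + (b - b)) = -3 + (b + 0) = -3 + b)
(K(H(-42), -508) - 3657148)/(1598239 - 4347875) = (-1133 - 3657148)/(1598239 - 4347875) = -3658281/(-2749636) = -3658281*(-1/2749636) = 3658281/2749636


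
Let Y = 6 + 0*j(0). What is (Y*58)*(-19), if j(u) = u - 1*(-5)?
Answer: -6612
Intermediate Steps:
j(u) = 5 + u (j(u) = u + 5 = 5 + u)
Y = 6 (Y = 6 + 0*(5 + 0) = 6 + 0*5 = 6 + 0 = 6)
(Y*58)*(-19) = (6*58)*(-19) = 348*(-19) = -6612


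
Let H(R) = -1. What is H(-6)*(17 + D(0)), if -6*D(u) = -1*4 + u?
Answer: -53/3 ≈ -17.667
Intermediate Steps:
D(u) = ⅔ - u/6 (D(u) = -(-1*4 + u)/6 = -(-4 + u)/6 = ⅔ - u/6)
H(-6)*(17 + D(0)) = -(17 + (⅔ - ⅙*0)) = -(17 + (⅔ + 0)) = -(17 + ⅔) = -1*53/3 = -53/3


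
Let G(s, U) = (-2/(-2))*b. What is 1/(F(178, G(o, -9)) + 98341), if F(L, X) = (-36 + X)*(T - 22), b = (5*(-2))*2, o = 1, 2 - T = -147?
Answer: 1/91229 ≈ 1.0961e-5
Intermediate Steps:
T = 149 (T = 2 - 1*(-147) = 2 + 147 = 149)
b = -20 (b = -10*2 = -20)
G(s, U) = -20 (G(s, U) = -2/(-2)*(-20) = -2*(-1/2)*(-20) = 1*(-20) = -20)
F(L, X) = -4572 + 127*X (F(L, X) = (-36 + X)*(149 - 22) = (-36 + X)*127 = -4572 + 127*X)
1/(F(178, G(o, -9)) + 98341) = 1/((-4572 + 127*(-20)) + 98341) = 1/((-4572 - 2540) + 98341) = 1/(-7112 + 98341) = 1/91229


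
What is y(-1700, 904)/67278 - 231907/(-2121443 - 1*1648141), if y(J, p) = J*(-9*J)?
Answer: -1256811251293/3251411184 ≈ -386.54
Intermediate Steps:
y(J, p) = -9*J²
y(-1700, 904)/67278 - 231907/(-2121443 - 1*1648141) = -9*(-1700)²/67278 - 231907/(-2121443 - 1*1648141) = -9*2890000*(1/67278) - 231907/(-2121443 - 1648141) = -26010000*1/67278 - 231907/(-3769584) = -4335000/11213 - 231907*(-1/3769584) = -4335000/11213 + 17839/289968 = -1256811251293/3251411184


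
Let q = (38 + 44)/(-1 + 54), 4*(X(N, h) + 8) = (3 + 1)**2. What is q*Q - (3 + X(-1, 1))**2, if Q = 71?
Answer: 5769/53 ≈ 108.85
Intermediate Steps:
X(N, h) = -4 (X(N, h) = -8 + (3 + 1)**2/4 = -8 + (1/4)*4**2 = -8 + (1/4)*16 = -8 + 4 = -4)
q = 82/53 ≈ 1.5472
q*Q - (3 + X(-1, 1))**2 = (82/53)*71 - (3 - 4)**2 = 5822/53 - 1*(-1)**2 = 5822/53 - 1*1 = 5822/53 - 1 = 5769/53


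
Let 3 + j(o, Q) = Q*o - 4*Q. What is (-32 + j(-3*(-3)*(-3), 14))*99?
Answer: -46431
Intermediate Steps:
j(o, Q) = -3 - 4*Q + Q*o (j(o, Q) = -3 + (Q*o - 4*Q) = -3 + (-4*Q + Q*o) = -3 - 4*Q + Q*o)
(-32 + j(-3*(-3)*(-3), 14))*99 = (-32 + (-3 - 4*14 + 14*(-3*(-3)*(-3))))*99 = (-32 + (-3 - 56 + 14*(9*(-3))))*99 = (-32 + (-3 - 56 + 14*(-27)))*99 = (-32 + (-3 - 56 - 378))*99 = (-32 - 437)*99 = -469*99 = -46431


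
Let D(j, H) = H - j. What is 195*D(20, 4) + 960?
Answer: -2160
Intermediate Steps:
195*D(20, 4) + 960 = 195*(4 - 1*20) + 960 = 195*(4 - 20) + 960 = 195*(-16) + 960 = -3120 + 960 = -2160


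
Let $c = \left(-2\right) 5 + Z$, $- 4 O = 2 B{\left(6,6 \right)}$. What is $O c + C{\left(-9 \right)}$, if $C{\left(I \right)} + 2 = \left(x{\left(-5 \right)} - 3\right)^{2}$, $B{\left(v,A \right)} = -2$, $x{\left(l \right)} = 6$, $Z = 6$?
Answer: $3$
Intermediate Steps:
$O = 1$ ($O = - \frac{2 \left(-2\right)}{4} = \left(- \frac{1}{4}\right) \left(-4\right) = 1$)
$c = -4$ ($c = \left(-2\right) 5 + 6 = -10 + 6 = -4$)
$C{\left(I \right)} = 7$ ($C{\left(I \right)} = -2 + \left(6 - 3\right)^{2} = -2 + 3^{2} = -2 + 9 = 7$)
$O c + C{\left(-9 \right)} = 1 \left(-4\right) + 7 = -4 + 7 = 3$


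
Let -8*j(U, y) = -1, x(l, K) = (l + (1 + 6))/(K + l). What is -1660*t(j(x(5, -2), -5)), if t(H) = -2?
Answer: 3320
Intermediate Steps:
x(l, K) = (7 + l)/(K + l) (x(l, K) = (l + 7)/(K + l) = (7 + l)/(K + l))
j(U, y) = ⅛ (j(U, y) = -⅛*(-1) = ⅛)
-1660*t(j(x(5, -2), -5)) = -1660*(-2) = 3320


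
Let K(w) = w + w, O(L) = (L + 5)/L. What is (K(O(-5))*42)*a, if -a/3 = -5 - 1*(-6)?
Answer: 0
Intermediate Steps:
O(L) = (5 + L)/L
K(w) = 2*w
a = -3 (a = -3*(-5 - 1*(-6)) = -3*(-5 + 6) = -3*1 = -3)
(K(O(-5))*42)*a = ((2*((5 - 5)/(-5)))*42)*(-3) = ((2*(-⅕*0))*42)*(-3) = ((2*0)*42)*(-3) = (0*42)*(-3) = 0*(-3) = 0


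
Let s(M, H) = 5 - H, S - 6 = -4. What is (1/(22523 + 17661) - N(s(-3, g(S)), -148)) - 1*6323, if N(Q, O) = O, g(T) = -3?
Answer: -248136199/40184 ≈ -6175.0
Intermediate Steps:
S = 2 (S = 6 - 4 = 2)
(1/(22523 + 17661) - N(s(-3, g(S)), -148)) - 1*6323 = (1/(22523 + 17661) - 1*(-148)) - 1*6323 = (1/40184 + 148) - 6323 = 5947233/40184 - 6323 = -248136199/40184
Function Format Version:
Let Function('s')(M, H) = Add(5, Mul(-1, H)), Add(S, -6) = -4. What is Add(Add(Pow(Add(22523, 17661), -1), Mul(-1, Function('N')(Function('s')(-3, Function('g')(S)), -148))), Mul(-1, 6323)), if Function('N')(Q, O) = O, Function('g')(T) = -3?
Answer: Rational(-248136199, 40184) ≈ -6175.0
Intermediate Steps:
S = 2 (S = Add(6, -4) = 2)
Add(Add(Pow(Add(22523, 17661), -1), Mul(-1, Function('N')(Function('s')(-3, Function('g')(S)), -148))), Mul(-1, 6323)) = Add(Add(Pow(Add(22523, 17661), -1), Mul(-1, -148)), Mul(-1, 6323)) = Add(Add(Pow(40184, -1), 148), -6323) = Add(Add(Rational(1, 40184), 148), -6323) = Add(Rational(5947233, 40184), -6323) = Rational(-248136199, 40184)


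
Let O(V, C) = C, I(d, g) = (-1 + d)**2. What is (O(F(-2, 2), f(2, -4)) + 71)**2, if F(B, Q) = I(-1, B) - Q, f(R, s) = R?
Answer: 5329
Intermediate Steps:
F(B, Q) = 4 - Q (F(B, Q) = (-1 - 1)**2 - Q = (-2)**2 - Q = 4 - Q)
(O(F(-2, 2), f(2, -4)) + 71)**2 = (2 + 71)**2 = 73**2 = 5329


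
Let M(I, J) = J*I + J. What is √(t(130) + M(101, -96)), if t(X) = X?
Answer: I*√9662 ≈ 98.295*I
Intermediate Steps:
M(I, J) = J + I*J (M(I, J) = I*J + J = J + I*J)
√(t(130) + M(101, -96)) = √(130 - 96*(1 + 101)) = √(130 - 96*102) = √(130 - 9792) = √(-9662) = I*√9662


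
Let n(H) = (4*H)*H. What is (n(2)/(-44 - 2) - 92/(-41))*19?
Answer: 33972/943 ≈ 36.025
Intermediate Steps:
n(H) = 4*H²
(n(2)/(-44 - 2) - 92/(-41))*19 = ((4*2²)/(-44 - 2) - 92/(-41))*19 = ((4*4)/(-46) - 92*(-1/41))*19 = (16*(-1/46) + 92/41)*19 = (-8/23 + 92/41)*19 = (1788/943)*19 = 33972/943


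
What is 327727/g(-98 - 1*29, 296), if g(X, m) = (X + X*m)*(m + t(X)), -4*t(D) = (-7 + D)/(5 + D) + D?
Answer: -19991347/753474744 ≈ -0.026532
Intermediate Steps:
t(D) = -D/4 - (-7 + D)/(4*(5 + D)) (t(D) = -((-7 + D)/(5 + D) + D)/4 = -(D + (-7 + D)/(5 + D))/4 = -D/4 - (-7 + D)/(4*(5 + D)))
g(X, m) = (X + X*m)*(m + (7 - X**2 - 6*X)/(4*(5 + X)))
327727/g(-98 - 1*29, 296) = 327727/(((-98 - 1*29)*(7 - (-98 - 1*29)**2 - 6*(-98 - 1*29) - 1*296*(-7 + (-98 - 1*29)**2 + 6*(-98 - 1*29)) + 4*296*(1 + 296)*(5 + (-98 - 1*29)))/(4*(5 + (-98 - 1*29))))) = 327727/(((-98 - 29)*(7 - (-98 - 29)**2 - 6*(-98 - 29) - 1*296*(-7 + (-98 - 29)**2 + 6*(-98 - 29)) + 4*296*297*(5 + (-98 - 29)))/(4*(5 + (-98 - 29))))) = 327727/(((1/4)*(-127)*(7 - 1*(-127)**2 - 6*(-127) - 1*296*(-7 + (-127)**2 + 6*(-127)) + 4*296*297*(5 - 127))/(5 - 127))) = 327727/(((1/4)*(-127)*(7 - 1*16129 + 762 - 1*296*(-7 + 16129 - 762) + 4*296*297*(-122))/(-122))) = 327727/(((1/4)*(-127)*(-1/122)*(7 - 16129 + 762 - 1*296*15360 - 42901056))) = 327727/(((1/4)*(-127)*(-1/122)*(7 - 16129 + 762 - 4546560 - 42901056))) = 327727/(((1/4)*(-127)*(-1/122)*(-47462976))) = 327727/(-753474744/61) = 327727*(-61/753474744) = -19991347/753474744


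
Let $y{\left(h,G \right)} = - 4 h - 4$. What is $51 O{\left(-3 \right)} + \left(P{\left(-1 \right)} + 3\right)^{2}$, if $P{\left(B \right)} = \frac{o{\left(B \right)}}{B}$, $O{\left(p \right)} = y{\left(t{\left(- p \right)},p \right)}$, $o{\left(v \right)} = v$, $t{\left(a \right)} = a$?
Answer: $-800$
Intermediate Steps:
$y{\left(h,G \right)} = -4 - 4 h$
$O{\left(p \right)} = -4 + 4 p$ ($O{\left(p \right)} = -4 - 4 \left(- p\right) = -4 + 4 p$)
$P{\left(B \right)} = 1$ ($P{\left(B \right)} = \frac{B}{B} = 1$)
$51 O{\left(-3 \right)} + \left(P{\left(-1 \right)} + 3\right)^{2} = 51 \left(-4 + 4 \left(-3\right)\right) + \left(1 + 3\right)^{2} = 51 \left(-4 - 12\right) + 4^{2} = 51 \left(-16\right) + 16 = -816 + 16 = -800$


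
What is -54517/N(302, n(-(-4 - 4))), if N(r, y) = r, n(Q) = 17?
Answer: -54517/302 ≈ -180.52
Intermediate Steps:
-54517/N(302, n(-(-4 - 4))) = -54517/302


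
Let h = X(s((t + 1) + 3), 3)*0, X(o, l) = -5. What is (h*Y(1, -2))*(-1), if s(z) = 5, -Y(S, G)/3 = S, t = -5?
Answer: 0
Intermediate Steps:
Y(S, G) = -3*S
h = 0 (h = -5*0 = 0)
(h*Y(1, -2))*(-1) = (0*(-3*1))*(-1) = (0*(-3))*(-1) = 0*(-1) = 0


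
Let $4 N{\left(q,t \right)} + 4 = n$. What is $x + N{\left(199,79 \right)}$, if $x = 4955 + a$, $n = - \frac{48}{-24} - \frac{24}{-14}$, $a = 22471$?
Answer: $\frac{383963}{14} \approx 27426.0$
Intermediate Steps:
$n = \frac{26}{7}$ ($n = \left(-48\right) \left(- \frac{1}{24}\right) - - \frac{12}{7} = 2 + \frac{12}{7} = \frac{26}{7} \approx 3.7143$)
$N{\left(q,t \right)} = - \frac{1}{14}$ ($N{\left(q,t \right)} = -1 + \frac{1}{4} \cdot \frac{26}{7} = -1 + \frac{13}{14} = - \frac{1}{14}$)
$x = 27426$ ($x = 4955 + 22471 = 27426$)
$x + N{\left(199,79 \right)} = 27426 - \frac{1}{14} = \frac{383963}{14}$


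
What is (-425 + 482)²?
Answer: 3249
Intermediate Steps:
(-425 + 482)² = 57² = 3249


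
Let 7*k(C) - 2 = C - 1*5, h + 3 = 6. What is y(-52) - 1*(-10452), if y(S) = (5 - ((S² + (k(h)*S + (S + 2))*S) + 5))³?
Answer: -149214324012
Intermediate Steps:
h = 3 (h = -3 + 6 = 3)
k(C) = -3/7 + C/7 (k(C) = 2/7 + (C - 1*5)/7 = 2/7 + (C - 5)/7 = 2/7 + (-5 + C)/7 = 2/7 + (-5/7 + C/7) = -3/7 + C/7)
y(S) = (-S² - S*(2 + S))³ (y(S) = (5 - ((S² + ((-3/7 + (⅐)*3)*S + (S + 2))*S) + 5))³ = (5 - ((S² + ((-3/7 + 3/7)*S + (2 + S))*S) + 5))³ = (5 - ((S² + (0*S + (2 + S))*S) + 5))³ = (5 - ((S² + (0 + (2 + S))*S) + 5))³ = (5 - ((S² + (2 + S)*S) + 5))³ = (5 - ((S² + S*(2 + S)) + 5))³ = (5 - (5 + S² + S*(2 + S)))³ = (5 + (-5 - S² - S*(2 + S)))³ = (-S² - S*(2 + S))³)
y(-52) - 1*(-10452) = -8*(-52)³*(1 - 52)³ - 1*(-10452) = -8*(-140608)*(-51)³ + 10452 = -8*(-140608)*(-132651) + 10452 = -149214334464 + 10452 = -149214324012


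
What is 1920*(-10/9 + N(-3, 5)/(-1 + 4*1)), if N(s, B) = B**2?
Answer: 41600/3 ≈ 13867.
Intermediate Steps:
1920*(-10/9 + N(-3, 5)/(-1 + 4*1)) = 1920*(-10/9 + 5**2/(-1 + 4*1)) = 1920*(-10*1/9 + 25/(-1 + 4)) = 1920*(-10/9 + 25/3) = 1920*(65/9) = 41600/3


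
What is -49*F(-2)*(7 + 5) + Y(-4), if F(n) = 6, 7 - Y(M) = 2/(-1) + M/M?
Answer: -3520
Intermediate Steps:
Y(M) = 8 (Y(M) = 7 - (2/(-1) + M/M) = 7 - (2*(-1) + 1) = 7 - (-2 + 1) = 7 - 1*(-1) = 7 + 1 = 8)
-49*F(-2)*(7 + 5) + Y(-4) = -294*(7 + 5) + 8 = -294*12 + 8 = -49*72 + 8 = -3528 + 8 = -3520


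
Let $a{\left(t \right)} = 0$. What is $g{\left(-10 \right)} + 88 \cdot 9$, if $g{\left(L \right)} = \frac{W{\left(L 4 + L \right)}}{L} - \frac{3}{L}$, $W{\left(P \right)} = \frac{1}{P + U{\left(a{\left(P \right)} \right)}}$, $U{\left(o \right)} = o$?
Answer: $\frac{396151}{500} \approx 792.3$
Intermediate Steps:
$W{\left(P \right)} = \frac{1}{P}$ ($W{\left(P \right)} = \frac{1}{P + 0} = \frac{1}{P}$)
$g{\left(L \right)} = - \frac{3}{L} + \frac{1}{5 L^{2}}$ ($g{\left(L \right)} = \frac{1}{\left(L 4 + L\right) L} - \frac{3}{L} = \frac{1}{\left(4 L + L\right) L} - \frac{3}{L} = \frac{1}{5 L L} - \frac{3}{L} = \frac{\frac{1}{5} \frac{1}{L}}{L} - \frac{3}{L} = \frac{1}{5 L^{2}} - \frac{3}{L} = - \frac{3}{L} + \frac{1}{5 L^{2}}$)
$g{\left(-10 \right)} + 88 \cdot 9 = \frac{1 - -150}{5 \cdot 100} + 88 \cdot 9 = \frac{1}{5} \cdot \frac{1}{100} \left(1 + 150\right) + 792 = \frac{1}{5} \cdot \frac{1}{100} \cdot 151 + 792 = \frac{151}{500} + 792 = \frac{396151}{500}$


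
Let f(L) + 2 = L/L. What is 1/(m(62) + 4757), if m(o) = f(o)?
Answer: 1/4756 ≈ 0.00021026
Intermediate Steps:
f(L) = -1 (f(L) = -2 + L/L = -2 + 1 = -1)
m(o) = -1
1/(m(62) + 4757) = 1/(-1 + 4757) = 1/4756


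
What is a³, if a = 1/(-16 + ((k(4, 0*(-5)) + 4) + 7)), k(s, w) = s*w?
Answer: -1/125 ≈ -0.0080000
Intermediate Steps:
a = -⅕ (a = 1/(-16 + ((4*(0*(-5)) + 4) + 7)) = 1/(-16 + ((4*0 + 4) + 7)) = 1/(-16 + ((0 + 4) + 7)) = 1/(-16 + (4 + 7)) = 1/(-16 + 11) = 1/(-5) = -⅕ ≈ -0.20000)
a³ = (-⅕)³ = -1/125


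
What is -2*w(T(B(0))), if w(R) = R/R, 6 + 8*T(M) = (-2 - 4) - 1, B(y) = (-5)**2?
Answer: -2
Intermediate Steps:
B(y) = 25
T(M) = -13/8 (T(M) = -3/4 + ((-2 - 4) - 1)/8 = -3/4 + (-6 - 1)/8 = -3/4 + (1/8)*(-7) = -3/4 - 7/8 = -13/8)
w(R) = 1
-2*w(T(B(0))) = -2*1 = -2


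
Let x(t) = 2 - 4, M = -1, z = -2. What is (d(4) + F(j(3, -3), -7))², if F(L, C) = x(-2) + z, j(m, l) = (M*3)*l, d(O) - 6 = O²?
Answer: 324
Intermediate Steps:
x(t) = -2
d(O) = 6 + O²
j(m, l) = -3*l (j(m, l) = (-1*3)*l = -3*l)
F(L, C) = -4 (F(L, C) = -2 - 2 = -4)
(d(4) + F(j(3, -3), -7))² = ((6 + 4²) - 4)² = ((6 + 16) - 4)² = (22 - 4)² = 18² = 324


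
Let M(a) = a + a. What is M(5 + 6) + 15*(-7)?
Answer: -83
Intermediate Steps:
M(a) = 2*a
M(5 + 6) + 15*(-7) = 2*(5 + 6) + 15*(-7) = 2*11 - 105 = 22 - 105 = -83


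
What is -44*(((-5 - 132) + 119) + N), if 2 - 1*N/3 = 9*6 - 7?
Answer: 6732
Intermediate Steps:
N = -135 (N = 6 - 3*(9*6 - 7) = 6 - 3*(54 - 7) = 6 - 3*47 = 6 - 141 = -135)
-44*(((-5 - 132) + 119) + N) = -44*(((-5 - 132) + 119) - 135) = -44*((-137 + 119) - 135) = -44*(-18 - 135) = -44*(-153) = 6732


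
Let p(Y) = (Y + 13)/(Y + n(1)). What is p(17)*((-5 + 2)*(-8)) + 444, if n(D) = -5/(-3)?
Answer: 3378/7 ≈ 482.57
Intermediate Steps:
n(D) = 5/3 (n(D) = -5*(-⅓) = 5/3)
p(Y) = (13 + Y)/(5/3 + Y) (p(Y) = (Y + 13)/(Y + 5/3) = (13 + Y)/(5/3 + Y))
p(17)*((-5 + 2)*(-8)) + 444 = (3*(13 + 17)/(5 + 3*17))*((-5 + 2)*(-8)) + 444 = (3*30/(5 + 51))*(-3*(-8)) + 444 = (3*30/56)*24 + 444 = (3*(1/56)*30)*24 + 444 = (45/28)*24 + 444 = 270/7 + 444 = 3378/7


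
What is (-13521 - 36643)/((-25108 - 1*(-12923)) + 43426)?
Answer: -50164/31241 ≈ -1.6057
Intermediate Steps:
(-13521 - 36643)/((-25108 - 1*(-12923)) + 43426) = -50164/((-25108 + 12923) + 43426) = -50164/(-12185 + 43426) = -50164/31241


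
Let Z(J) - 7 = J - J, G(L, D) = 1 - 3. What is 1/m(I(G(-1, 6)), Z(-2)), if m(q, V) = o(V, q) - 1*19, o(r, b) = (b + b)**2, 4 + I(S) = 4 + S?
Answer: -1/3 ≈ -0.33333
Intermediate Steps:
G(L, D) = -2
I(S) = S (I(S) = -4 + (4 + S) = S)
o(r, b) = 4*b**2 (o(r, b) = (2*b)**2 = 4*b**2)
Z(J) = 7 (Z(J) = 7 + (J - J) = 7 + 0 = 7)
m(q, V) = -19 + 4*q**2 (m(q, V) = 4*q**2 - 1*19 = 4*q**2 - 19 = -19 + 4*q**2)
1/m(I(G(-1, 6)), Z(-2)) = 1/(-19 + 4*(-2)**2) = 1/(-19 + 4*4) = 1/(-19 + 16) = 1/(-3) = -1/3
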